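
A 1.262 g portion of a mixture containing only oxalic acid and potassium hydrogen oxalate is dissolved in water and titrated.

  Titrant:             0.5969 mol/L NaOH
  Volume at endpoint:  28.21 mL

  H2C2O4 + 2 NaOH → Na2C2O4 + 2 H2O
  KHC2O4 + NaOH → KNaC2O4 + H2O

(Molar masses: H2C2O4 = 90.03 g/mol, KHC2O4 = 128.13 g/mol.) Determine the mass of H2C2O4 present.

0.4850 g

n(NaOH) = 0.02821 × 0.5969 = 0.01684 mol
Let x = n(H2C2O4), y = n(KHC2O4).
Titrant: 2x + 1y = 0.01684;  mass: 90.03x + 128.13y = 1.262
Solving, x = 5.387 × 10^-3 mol, y = 6.064 × 10^-3 mol
mass of H2C2O4 = 5.387 × 10^-3 × 90.03 = 0.4850 g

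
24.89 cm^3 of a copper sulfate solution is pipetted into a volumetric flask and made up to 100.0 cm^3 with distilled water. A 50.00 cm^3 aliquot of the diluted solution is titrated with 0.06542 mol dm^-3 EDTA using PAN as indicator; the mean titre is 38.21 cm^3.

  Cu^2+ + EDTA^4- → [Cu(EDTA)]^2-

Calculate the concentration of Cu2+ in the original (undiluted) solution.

n(EDTA) = 0.03821 × 0.06542 = 2.500 × 10^-3 mol
n(Cu2+) in the aliquot = 2.500 × 10^-3 mol (1:1 ratio)
[Cu2+]_dilute = 2.500 × 10^-3 / 0.05000 = 0.04999 mol/L
Dilution factor = 100.0 / 24.89 = 4.018
[Cu2+]_stock = 0.04999 × 4.018 = 0.2009 mol/L

0.2009 mol/L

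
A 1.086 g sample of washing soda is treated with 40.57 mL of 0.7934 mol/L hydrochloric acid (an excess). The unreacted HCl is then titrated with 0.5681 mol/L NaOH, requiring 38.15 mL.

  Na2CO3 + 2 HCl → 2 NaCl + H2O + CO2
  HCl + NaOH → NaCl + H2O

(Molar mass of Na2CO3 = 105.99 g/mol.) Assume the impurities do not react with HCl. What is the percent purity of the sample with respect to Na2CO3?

51.31 %

n(HCl) added = 0.04057 × 0.7934 = 0.03219 mol
n(NaOH) used in back-titration = 0.03815 × 0.5681 = 0.02167 mol
n(HCl) left over = 0.02167 mol (1:1 ratio)
n(HCl) consumed by analyte = 0.03219 − 0.02167 = 0.01052 mol
From the 1:2 ratio, n(Na2CO3) = 1/2 × 0.01052 = 5.258 × 10^-3 mol
mass of Na2CO3 = 5.258 × 10^-3 × 105.99 = 0.5573 g
% Na2CO3 = 0.5573 / 1.086 × 100 = 51.31 %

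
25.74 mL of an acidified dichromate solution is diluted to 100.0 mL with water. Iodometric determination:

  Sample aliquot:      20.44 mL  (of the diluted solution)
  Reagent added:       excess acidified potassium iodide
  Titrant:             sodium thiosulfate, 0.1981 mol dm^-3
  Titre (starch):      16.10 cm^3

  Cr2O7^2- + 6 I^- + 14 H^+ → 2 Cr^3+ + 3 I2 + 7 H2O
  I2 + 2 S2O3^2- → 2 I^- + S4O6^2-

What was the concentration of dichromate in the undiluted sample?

n(S2O3^2-) = 0.01610 × 0.1981 = 3.189 × 10^-3 mol
n(I2) = n(S2O3^2-)/2 = 1.595 × 10^-3 mol
From the 1:3 ratio, n(Cr2O7^2-) in the aliquot = 1/3 × 1.595 × 10^-3 = 5.316 × 10^-4 mol
[Cr2O7^2-]_dilute = 5.316 × 10^-4 / 0.02044 = 0.02601 mol/L
[Cr2O7^2-]_original = 0.02601 × 100.0/25.74 = 0.1010 mol/L

0.1010 mol/L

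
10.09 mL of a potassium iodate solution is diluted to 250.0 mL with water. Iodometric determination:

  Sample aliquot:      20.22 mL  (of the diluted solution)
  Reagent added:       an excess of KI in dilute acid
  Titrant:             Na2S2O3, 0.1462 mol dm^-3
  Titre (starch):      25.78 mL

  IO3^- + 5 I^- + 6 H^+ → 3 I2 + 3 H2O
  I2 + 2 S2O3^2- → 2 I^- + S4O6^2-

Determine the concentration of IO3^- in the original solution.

n(S2O3^2-) = 0.02578 × 0.1462 = 3.769 × 10^-3 mol
n(I2) = n(S2O3^2-)/2 = 1.885 × 10^-3 mol
From the 1:3 ratio, n(IO3^-) in the aliquot = 1/3 × 1.885 × 10^-3 = 6.282 × 10^-4 mol
[IO3^-]_dilute = 6.282 × 10^-4 / 0.02022 = 0.03107 mol/L
[IO3^-]_original = 0.03107 × 250.0/10.09 = 0.7697 mol/L

0.7697 mol/L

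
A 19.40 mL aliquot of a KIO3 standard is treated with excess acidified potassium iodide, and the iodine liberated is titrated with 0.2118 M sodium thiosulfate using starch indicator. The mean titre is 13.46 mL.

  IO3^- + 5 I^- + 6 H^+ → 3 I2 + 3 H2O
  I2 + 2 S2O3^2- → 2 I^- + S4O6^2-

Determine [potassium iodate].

0.02449 M

n(S2O3^2-) = 0.01346 × 0.2118 = 2.851 × 10^-3 mol
n(I2) = n(S2O3^2-)/2 = 1.425 × 10^-3 mol
From the 1:3 ratio, n(IO3^-) in the aliquot = 1/3 × 1.425 × 10^-3 = 4.751 × 10^-4 mol
[IO3^-] = 4.751 × 10^-4 / 0.01940 = 0.02449 mol/L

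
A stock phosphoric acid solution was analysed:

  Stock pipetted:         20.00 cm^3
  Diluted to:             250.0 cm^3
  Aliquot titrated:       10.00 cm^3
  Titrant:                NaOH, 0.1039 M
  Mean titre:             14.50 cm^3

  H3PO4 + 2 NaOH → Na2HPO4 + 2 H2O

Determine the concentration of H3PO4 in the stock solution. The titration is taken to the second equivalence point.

0.9416 M

n(NaOH) = 0.01450 × 0.1039 = 1.507 × 10^-3 mol
From the 1:2 ratio, n(H3PO4) in the aliquot = 1/2 × 1.507 × 10^-3 = 7.533 × 10^-4 mol
[H3PO4]_dilute = 7.533 × 10^-4 / 0.01000 = 0.07533 mol/L
Dilution factor = 250.0 / 20.00 = 12.50
[H3PO4]_stock = 0.07533 × 12.50 = 0.9416 mol/L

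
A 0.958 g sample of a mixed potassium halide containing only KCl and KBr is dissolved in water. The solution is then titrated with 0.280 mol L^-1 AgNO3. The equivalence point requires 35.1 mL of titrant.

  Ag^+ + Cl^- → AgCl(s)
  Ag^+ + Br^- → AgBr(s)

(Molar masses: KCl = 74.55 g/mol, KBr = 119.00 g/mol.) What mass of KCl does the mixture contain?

0.355 g

n(AgNO3) = 0.0351 × 0.280 = 9.83 × 10^-3 mol
Let x = n(KCl), y = n(KBr).
Titrant: 1x + 1y = 9.83 × 10^-3;  mass: 74.55x + 119.00y = 0.958
Solving, x = 4.76 × 10^-3 mol, y = 5.07 × 10^-3 mol
mass of KCl = 4.76 × 10^-3 × 74.55 = 0.355 g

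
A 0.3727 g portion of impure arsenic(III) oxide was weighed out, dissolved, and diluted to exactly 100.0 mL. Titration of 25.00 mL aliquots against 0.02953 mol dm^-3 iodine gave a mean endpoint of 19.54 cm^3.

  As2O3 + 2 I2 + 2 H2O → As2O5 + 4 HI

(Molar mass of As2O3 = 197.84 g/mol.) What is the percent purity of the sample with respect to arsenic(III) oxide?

61.26 %

n(I2) per titration = 0.01954 × 0.02953 = 5.770 × 10^-4 mol
From the 1:2 ratio, n(As2O3) in each aliquot = 1/2 × 5.770 × 10^-4 = 2.885 × 10^-4 mol
n(As2O3) in the whole flask = 2.885 × 10^-4 × 100.0/25.00 = 1.154 × 10^-3 mol
mass of As2O3 = 1.154 × 10^-3 × 197.84 = 0.2283 g
% As2O3 = 0.2283 / 0.3727 × 100 = 61.26 %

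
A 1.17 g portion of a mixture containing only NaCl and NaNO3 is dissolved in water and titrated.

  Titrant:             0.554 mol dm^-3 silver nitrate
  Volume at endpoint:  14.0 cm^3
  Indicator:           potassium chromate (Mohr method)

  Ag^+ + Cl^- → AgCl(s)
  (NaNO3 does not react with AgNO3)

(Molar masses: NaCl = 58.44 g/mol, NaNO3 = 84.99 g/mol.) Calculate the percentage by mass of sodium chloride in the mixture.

38.7 %

n(AgNO3) = 0.0140 × 0.554 = 7.76 × 10^-3 mol
Let x = n(NaCl), y = n(NaNO3).
Titrant: 1x = 7.76 × 10^-3;  mass: 58.44x + 84.99y = 1.17
Solving, x = 7.76 × 10^-3 mol, y = 8.43 × 10^-3 mol
mass of NaCl = 7.76 × 10^-3 × 58.44 = 0.453 g
% NaCl = 0.453 / 1.17 × 100 = 38.7 %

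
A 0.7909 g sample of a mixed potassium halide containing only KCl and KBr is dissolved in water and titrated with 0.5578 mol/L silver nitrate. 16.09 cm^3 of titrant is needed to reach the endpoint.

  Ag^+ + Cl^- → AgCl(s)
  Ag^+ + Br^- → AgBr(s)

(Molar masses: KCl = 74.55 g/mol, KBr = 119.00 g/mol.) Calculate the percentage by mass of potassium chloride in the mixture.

n(AgNO3) = 0.01609 × 0.5578 = 8.975 × 10^-3 mol
Let x = n(KCl), y = n(KBr).
Titrant: 1x + 1y = 8.975 × 10^-3;  mass: 74.55x + 119.00y = 0.7909
Solving, x = 6.235 × 10^-3 mol, y = 2.740 × 10^-3 mol
mass of KCl = 6.235 × 10^-3 × 74.55 = 0.4648 g
% KCl = 0.4648 / 0.7909 × 100 = 58.77 %

58.77 %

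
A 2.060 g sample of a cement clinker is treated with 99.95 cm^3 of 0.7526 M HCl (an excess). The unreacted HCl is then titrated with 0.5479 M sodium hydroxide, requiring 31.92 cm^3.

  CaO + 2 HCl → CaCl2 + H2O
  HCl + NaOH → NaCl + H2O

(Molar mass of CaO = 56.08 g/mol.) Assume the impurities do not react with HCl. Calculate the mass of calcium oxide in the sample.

n(HCl) added = 0.09995 × 0.7526 = 0.07522 mol
n(NaOH) used in back-titration = 0.03192 × 0.5479 = 0.01749 mol
n(HCl) left over = 0.01749 mol (1:1 ratio)
n(HCl) consumed by analyte = 0.07522 − 0.01749 = 0.05773 mol
From the 1:2 ratio, n(CaO) = 1/2 × 0.05773 = 0.02887 mol
mass of CaO = 0.02887 × 56.08 = 1.619 g

1.619 g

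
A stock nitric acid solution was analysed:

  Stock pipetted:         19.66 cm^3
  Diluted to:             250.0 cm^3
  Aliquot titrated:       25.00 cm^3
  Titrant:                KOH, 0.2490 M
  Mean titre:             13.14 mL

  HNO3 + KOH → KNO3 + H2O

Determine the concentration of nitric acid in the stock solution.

1.664 M

n(KOH) = 0.01314 × 0.2490 = 3.272 × 10^-3 mol
n(HNO3) in the aliquot = 3.272 × 10^-3 mol (1:1 ratio)
[HNO3]_dilute = 3.272 × 10^-3 / 0.02500 = 0.1309 mol/L
Dilution factor = 250.0 / 19.66 = 12.72
[HNO3]_stock = 0.1309 × 12.72 = 1.664 mol/L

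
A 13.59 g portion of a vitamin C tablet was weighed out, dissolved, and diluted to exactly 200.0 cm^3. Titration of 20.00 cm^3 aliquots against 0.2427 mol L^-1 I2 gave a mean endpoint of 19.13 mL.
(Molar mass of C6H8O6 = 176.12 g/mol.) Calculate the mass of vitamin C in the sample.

8.177 g

C6H8O6 + I2 → C6H6O6 + 2 HI
n(I2) per titration = 0.01913 × 0.2427 = 4.643 × 10^-3 mol
n(C6H8O6) in each aliquot = 4.643 × 10^-3 mol (1:1 ratio)
n(C6H8O6) in the whole flask = 4.643 × 10^-3 × 200.0/20.00 = 0.04643 mol
mass of C6H8O6 = 0.04643 × 176.12 = 8.177 g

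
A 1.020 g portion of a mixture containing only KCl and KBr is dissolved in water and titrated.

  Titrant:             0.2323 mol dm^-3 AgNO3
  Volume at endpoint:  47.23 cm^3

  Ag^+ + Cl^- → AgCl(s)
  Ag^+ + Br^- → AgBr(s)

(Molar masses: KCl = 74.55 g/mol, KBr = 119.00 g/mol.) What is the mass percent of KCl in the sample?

n(AgNO3) = 0.04723 × 0.2323 = 0.01097 mol
Let x = n(KCl), y = n(KBr).
Titrant: 1x + 1y = 0.01097;  mass: 74.55x + 119.00y = 1.020
Solving, x = 6.425 × 10^-3 mol, y = 4.546 × 10^-3 mol
mass of KCl = 6.425 × 10^-3 × 74.55 = 0.4790 g
% KCl = 0.4790 / 1.020 × 100 = 46.96 %

46.96 %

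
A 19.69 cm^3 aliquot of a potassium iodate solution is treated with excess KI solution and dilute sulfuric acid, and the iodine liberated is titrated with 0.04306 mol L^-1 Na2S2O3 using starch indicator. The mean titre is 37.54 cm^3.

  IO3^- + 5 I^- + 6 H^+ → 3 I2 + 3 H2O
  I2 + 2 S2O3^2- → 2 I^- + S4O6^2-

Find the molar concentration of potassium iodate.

n(S2O3^2-) = 0.03754 × 0.04306 = 1.616 × 10^-3 mol
n(I2) = n(S2O3^2-)/2 = 8.082 × 10^-4 mol
From the 1:3 ratio, n(IO3^-) in the aliquot = 1/3 × 8.082 × 10^-4 = 2.694 × 10^-4 mol
[IO3^-] = 2.694 × 10^-4 / 0.01969 = 0.01368 mol/L

0.01368 mol/L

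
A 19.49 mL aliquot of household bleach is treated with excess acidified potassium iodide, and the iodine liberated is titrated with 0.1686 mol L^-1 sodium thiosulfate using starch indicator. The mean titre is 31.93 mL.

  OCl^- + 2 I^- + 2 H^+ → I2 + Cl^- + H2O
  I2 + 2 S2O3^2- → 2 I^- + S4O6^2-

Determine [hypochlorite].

n(S2O3^2-) = 0.03193 × 0.1686 = 5.383 × 10^-3 mol
n(I2) = n(S2O3^2-)/2 = 2.692 × 10^-3 mol
n(OCl^-) in the aliquot = 2.692 × 10^-3 mol (1:1 ratio)
[OCl^-] = 2.692 × 10^-3 / 0.01949 = 0.1381 mol/L

0.1381 mol/L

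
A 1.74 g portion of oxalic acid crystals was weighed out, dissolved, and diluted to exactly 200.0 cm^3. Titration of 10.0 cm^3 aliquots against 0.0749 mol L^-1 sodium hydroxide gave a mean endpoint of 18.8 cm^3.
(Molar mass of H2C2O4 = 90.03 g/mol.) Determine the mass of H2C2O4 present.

1.27 g

H2C2O4 + 2 NaOH → Na2C2O4 + 2 H2O
n(NaOH) per titration = 0.0188 × 0.0749 = 1.41 × 10^-3 mol
From the 1:2 ratio, n(H2C2O4) in each aliquot = 1/2 × 1.41 × 10^-3 = 7.04 × 10^-4 mol
n(H2C2O4) in the whole flask = 7.04 × 10^-4 × 200.0/10.0 = 0.0141 mol
mass of H2C2O4 = 0.0141 × 90.03 = 1.27 g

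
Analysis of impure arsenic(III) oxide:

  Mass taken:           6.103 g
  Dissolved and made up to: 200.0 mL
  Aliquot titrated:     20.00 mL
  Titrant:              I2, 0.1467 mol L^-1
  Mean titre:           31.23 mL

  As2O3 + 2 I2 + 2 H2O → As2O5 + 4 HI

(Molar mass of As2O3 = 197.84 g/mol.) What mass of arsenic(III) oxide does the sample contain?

4.532 g

n(I2) per titration = 0.03123 × 0.1467 = 4.581 × 10^-3 mol
From the 1:2 ratio, n(As2O3) in each aliquot = 1/2 × 4.581 × 10^-3 = 2.291 × 10^-3 mol
n(As2O3) in the whole flask = 2.291 × 10^-3 × 200.0/20.00 = 0.02291 mol
mass of As2O3 = 0.02291 × 197.84 = 4.532 g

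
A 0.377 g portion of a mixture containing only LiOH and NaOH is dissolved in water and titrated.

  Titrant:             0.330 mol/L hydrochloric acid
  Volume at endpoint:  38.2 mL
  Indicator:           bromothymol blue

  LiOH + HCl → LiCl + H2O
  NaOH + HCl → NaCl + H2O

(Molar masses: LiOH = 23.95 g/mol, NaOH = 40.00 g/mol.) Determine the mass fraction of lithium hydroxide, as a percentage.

50.4 %

n(HCl) = 0.0382 × 0.330 = 0.0126 mol
Let x = n(LiOH), y = n(NaOH).
Titrant: 1x + 1y = 0.0126;  mass: 23.95x + 40.00y = 0.377
Solving, x = 7.93 × 10^-3 mol, y = 4.68 × 10^-3 mol
mass of LiOH = 7.93 × 10^-3 × 23.95 = 0.190 g
% LiOH = 0.190 / 0.377 × 100 = 50.4 %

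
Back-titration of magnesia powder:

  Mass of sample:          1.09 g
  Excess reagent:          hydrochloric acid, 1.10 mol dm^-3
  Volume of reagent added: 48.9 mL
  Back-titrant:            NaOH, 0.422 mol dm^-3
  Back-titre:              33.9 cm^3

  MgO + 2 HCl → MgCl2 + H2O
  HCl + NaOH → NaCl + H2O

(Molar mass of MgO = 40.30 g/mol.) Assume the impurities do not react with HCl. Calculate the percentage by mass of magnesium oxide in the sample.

n(HCl) added = 0.0489 × 1.10 = 0.0538 mol
n(NaOH) used in back-titration = 0.0339 × 0.422 = 0.0143 mol
n(HCl) left over = 0.0143 mol (1:1 ratio)
n(HCl) consumed by analyte = 0.0538 − 0.0143 = 0.0395 mol
From the 1:2 ratio, n(MgO) = 1/2 × 0.0395 = 0.0197 mol
mass of MgO = 0.0197 × 40.30 = 0.796 g
% MgO = 0.796 / 1.09 × 100 = 73.0 %

73.0 %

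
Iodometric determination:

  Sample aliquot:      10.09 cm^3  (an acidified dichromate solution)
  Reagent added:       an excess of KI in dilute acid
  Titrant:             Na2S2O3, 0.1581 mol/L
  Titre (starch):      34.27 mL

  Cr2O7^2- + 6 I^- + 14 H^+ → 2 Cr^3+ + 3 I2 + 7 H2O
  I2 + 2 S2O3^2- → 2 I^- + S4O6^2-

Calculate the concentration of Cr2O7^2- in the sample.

0.08950 mol/L

n(S2O3^2-) = 0.03427 × 0.1581 = 5.418 × 10^-3 mol
n(I2) = n(S2O3^2-)/2 = 2.709 × 10^-3 mol
From the 1:3 ratio, n(Cr2O7^2-) in the aliquot = 1/3 × 2.709 × 10^-3 = 9.030 × 10^-4 mol
[Cr2O7^2-] = 9.030 × 10^-4 / 0.01009 = 0.08950 mol/L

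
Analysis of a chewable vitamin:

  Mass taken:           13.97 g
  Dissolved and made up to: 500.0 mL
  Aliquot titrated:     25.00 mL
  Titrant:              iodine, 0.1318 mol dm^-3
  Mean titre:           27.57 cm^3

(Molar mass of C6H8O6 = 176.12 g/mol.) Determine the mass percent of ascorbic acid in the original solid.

91.62 %

C6H8O6 + I2 → C6H6O6 + 2 HI
n(I2) per titration = 0.02757 × 0.1318 = 3.634 × 10^-3 mol
n(C6H8O6) in each aliquot = 3.634 × 10^-3 mol (1:1 ratio)
n(C6H8O6) in the whole flask = 3.634 × 10^-3 × 500.0/25.00 = 0.07267 mol
mass of C6H8O6 = 0.07267 × 176.12 = 12.80 g
% C6H8O6 = 12.80 / 13.97 × 100 = 91.62 %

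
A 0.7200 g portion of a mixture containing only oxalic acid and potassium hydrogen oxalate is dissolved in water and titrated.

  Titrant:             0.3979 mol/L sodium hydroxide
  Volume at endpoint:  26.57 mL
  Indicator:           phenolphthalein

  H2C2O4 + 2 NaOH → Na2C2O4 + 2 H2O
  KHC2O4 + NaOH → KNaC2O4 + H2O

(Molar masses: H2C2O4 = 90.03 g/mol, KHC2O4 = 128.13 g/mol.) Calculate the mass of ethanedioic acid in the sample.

n(NaOH) = 0.02657 × 0.3979 = 0.01057 mol
Let x = n(H2C2O4), y = n(KHC2O4).
Titrant: 2x + 1y = 0.01057;  mass: 90.03x + 128.13y = 0.7200
Solving, x = 3.818 × 10^-3 mol, y = 2.937 × 10^-3 mol
mass of H2C2O4 = 3.818 × 10^-3 × 90.03 = 0.3437 g

0.3437 g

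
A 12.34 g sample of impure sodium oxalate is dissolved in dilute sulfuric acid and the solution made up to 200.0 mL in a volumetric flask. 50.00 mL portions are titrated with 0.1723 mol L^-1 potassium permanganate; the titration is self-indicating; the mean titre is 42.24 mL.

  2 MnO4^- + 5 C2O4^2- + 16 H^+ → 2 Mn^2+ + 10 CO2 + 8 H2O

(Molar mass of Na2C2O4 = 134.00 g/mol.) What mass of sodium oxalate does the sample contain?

9.752 g

n(KMnO4) per titration = 0.04224 × 0.1723 = 7.278 × 10^-3 mol
From the 5:2 ratio, n(Na2C2O4) in each aliquot = 5/2 × 7.278 × 10^-3 = 0.01819 mol
n(Na2C2O4) in the whole flask = 0.01819 × 200.0/50.00 = 0.07278 mol
mass of Na2C2O4 = 0.07278 × 134.00 = 9.752 g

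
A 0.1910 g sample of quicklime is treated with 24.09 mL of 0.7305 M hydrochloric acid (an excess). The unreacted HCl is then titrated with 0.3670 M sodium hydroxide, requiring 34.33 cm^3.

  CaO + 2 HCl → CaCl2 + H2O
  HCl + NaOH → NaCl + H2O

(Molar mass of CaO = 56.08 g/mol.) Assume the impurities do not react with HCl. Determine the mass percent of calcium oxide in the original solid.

n(HCl) added = 0.02409 × 0.7305 = 0.01760 mol
n(NaOH) used in back-titration = 0.03433 × 0.3670 = 0.01260 mol
n(HCl) left over = 0.01260 mol (1:1 ratio)
n(HCl) consumed by analyte = 0.01760 − 0.01260 = 4.999 × 10^-3 mol
From the 1:2 ratio, n(CaO) = 1/2 × 4.999 × 10^-3 = 2.499 × 10^-3 mol
mass of CaO = 2.499 × 10^-3 × 56.08 = 0.1402 g
% CaO = 0.1402 / 0.1910 × 100 = 73.38 %

73.38 %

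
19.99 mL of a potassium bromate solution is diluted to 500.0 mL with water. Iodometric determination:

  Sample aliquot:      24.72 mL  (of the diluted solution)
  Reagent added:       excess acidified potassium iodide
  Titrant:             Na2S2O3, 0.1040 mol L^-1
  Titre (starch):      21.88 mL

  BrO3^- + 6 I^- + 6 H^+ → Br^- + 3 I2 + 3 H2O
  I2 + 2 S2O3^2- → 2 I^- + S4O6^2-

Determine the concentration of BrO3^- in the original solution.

n(S2O3^2-) = 0.02188 × 0.1040 = 2.276 × 10^-3 mol
n(I2) = n(S2O3^2-)/2 = 1.138 × 10^-3 mol
From the 1:3 ratio, n(BrO3^-) in the aliquot = 1/3 × 1.138 × 10^-3 = 3.793 × 10^-4 mol
[BrO3^-]_dilute = 3.793 × 10^-4 / 0.02472 = 0.01534 mol/L
[BrO3^-]_original = 0.01534 × 500.0/19.99 = 0.3837 mol/L

0.3837 mol/L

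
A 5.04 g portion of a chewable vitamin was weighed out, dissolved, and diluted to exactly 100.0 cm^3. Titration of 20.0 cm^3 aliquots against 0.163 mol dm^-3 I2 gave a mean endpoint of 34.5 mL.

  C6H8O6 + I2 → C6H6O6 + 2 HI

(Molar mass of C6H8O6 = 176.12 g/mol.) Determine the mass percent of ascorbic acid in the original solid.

98.3 %

n(I2) per titration = 0.0345 × 0.163 = 5.62 × 10^-3 mol
n(C6H8O6) in each aliquot = 5.62 × 10^-3 mol (1:1 ratio)
n(C6H8O6) in the whole flask = 5.62 × 10^-3 × 100.0/20.0 = 0.0281 mol
mass of C6H8O6 = 0.0281 × 176.12 = 4.95 g
% C6H8O6 = 4.95 / 5.04 × 100 = 98.3 %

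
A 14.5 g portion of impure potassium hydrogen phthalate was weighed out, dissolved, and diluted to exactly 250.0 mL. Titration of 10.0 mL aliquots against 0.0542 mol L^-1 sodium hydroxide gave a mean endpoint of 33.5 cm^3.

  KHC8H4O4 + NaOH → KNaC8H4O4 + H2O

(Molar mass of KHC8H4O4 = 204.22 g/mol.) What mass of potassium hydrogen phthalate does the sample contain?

9.27 g

n(NaOH) per titration = 0.0335 × 0.0542 = 1.82 × 10^-3 mol
n(KHC8H4O4) in each aliquot = 1.82 × 10^-3 mol (1:1 ratio)
n(KHC8H4O4) in the whole flask = 1.82 × 10^-3 × 250.0/10.0 = 0.0454 mol
mass of KHC8H4O4 = 0.0454 × 204.22 = 9.27 g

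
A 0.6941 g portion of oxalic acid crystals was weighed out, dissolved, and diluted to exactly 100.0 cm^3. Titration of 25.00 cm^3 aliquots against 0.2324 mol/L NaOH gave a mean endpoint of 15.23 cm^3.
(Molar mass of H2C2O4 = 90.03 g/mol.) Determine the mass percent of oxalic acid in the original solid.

H2C2O4 + 2 NaOH → Na2C2O4 + 2 H2O
n(NaOH) per titration = 0.01523 × 0.2324 = 3.539 × 10^-3 mol
From the 1:2 ratio, n(H2C2O4) in each aliquot = 1/2 × 3.539 × 10^-3 = 1.770 × 10^-3 mol
n(H2C2O4) in the whole flask = 1.770 × 10^-3 × 100.0/25.00 = 7.079 × 10^-3 mol
mass of H2C2O4 = 7.079 × 10^-3 × 90.03 = 0.6373 g
% H2C2O4 = 0.6373 / 0.6941 × 100 = 91.82 %

91.82 %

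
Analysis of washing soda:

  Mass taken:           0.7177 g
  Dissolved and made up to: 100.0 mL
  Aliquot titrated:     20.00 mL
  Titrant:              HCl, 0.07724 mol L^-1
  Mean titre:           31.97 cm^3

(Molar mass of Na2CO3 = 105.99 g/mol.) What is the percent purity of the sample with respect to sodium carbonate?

Na2CO3 + 2 HCl → 2 NaCl + H2O + CO2
n(HCl) per titration = 0.03197 × 0.07724 = 2.469 × 10^-3 mol
From the 1:2 ratio, n(Na2CO3) in each aliquot = 1/2 × 2.469 × 10^-3 = 1.235 × 10^-3 mol
n(Na2CO3) in the whole flask = 1.235 × 10^-3 × 100.0/20.00 = 6.173 × 10^-3 mol
mass of Na2CO3 = 6.173 × 10^-3 × 105.99 = 0.6543 g
% Na2CO3 = 0.6543 / 0.7177 × 100 = 91.17 %

91.17 %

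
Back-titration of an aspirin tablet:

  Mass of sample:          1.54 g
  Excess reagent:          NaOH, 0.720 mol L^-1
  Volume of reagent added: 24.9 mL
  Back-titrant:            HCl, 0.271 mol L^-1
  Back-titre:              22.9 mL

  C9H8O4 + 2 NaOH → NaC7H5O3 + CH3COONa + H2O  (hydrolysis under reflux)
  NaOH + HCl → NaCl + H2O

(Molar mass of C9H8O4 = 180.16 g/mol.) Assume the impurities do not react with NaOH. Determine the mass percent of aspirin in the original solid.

68.6 %

n(NaOH) added = 0.0249 × 0.720 = 0.0179 mol
n(HCl) used in back-titration = 0.0229 × 0.271 = 6.21 × 10^-3 mol
n(NaOH) left over = 6.21 × 10^-3 mol (1:1 ratio)
n(NaOH) consumed by analyte = 0.0179 − 6.21 × 10^-3 = 0.0117 mol
From the 1:2 ratio, n(C9H8O4) = 1/2 × 0.0117 = 5.86 × 10^-3 mol
mass of C9H8O4 = 5.86 × 10^-3 × 180.16 = 1.06 g
% C9H8O4 = 1.06 / 1.54 × 100 = 68.6 %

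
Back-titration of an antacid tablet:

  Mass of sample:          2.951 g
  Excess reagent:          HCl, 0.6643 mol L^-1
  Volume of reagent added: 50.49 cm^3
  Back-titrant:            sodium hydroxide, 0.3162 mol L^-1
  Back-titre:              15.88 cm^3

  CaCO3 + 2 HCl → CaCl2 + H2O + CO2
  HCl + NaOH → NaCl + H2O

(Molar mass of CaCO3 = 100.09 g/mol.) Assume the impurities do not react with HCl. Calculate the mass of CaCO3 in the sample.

1.427 g

n(HCl) added = 0.05049 × 0.6643 = 0.03354 mol
n(NaOH) used in back-titration = 0.01588 × 0.3162 = 5.021 × 10^-3 mol
n(HCl) left over = 5.021 × 10^-3 mol (1:1 ratio)
n(HCl) consumed by analyte = 0.03354 − 5.021 × 10^-3 = 0.02852 mol
From the 1:2 ratio, n(CaCO3) = 1/2 × 0.02852 = 0.01426 mol
mass of CaCO3 = 0.01426 × 100.09 = 1.427 g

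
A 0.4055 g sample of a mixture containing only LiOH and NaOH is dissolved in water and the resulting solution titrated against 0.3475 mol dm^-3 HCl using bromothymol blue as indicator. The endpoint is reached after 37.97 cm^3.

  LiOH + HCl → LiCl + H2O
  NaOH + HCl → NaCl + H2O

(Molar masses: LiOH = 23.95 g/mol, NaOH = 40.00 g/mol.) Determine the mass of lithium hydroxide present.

n(HCl) = 0.03797 × 0.3475 = 0.01319 mol
Let x = n(LiOH), y = n(NaOH).
Titrant: 1x + 1y = 0.01319;  mass: 23.95x + 40.00y = 0.4055
Solving, x = 7.619 × 10^-3 mol, y = 5.576 × 10^-3 mol
mass of LiOH = 7.619 × 10^-3 × 23.95 = 0.1825 g

0.1825 g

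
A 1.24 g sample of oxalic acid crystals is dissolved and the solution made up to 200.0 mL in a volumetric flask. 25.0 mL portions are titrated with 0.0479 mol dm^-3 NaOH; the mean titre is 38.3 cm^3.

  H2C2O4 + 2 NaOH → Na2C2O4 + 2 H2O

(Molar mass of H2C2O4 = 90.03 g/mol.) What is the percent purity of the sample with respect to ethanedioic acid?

53.3 %

n(NaOH) per titration = 0.0383 × 0.0479 = 1.83 × 10^-3 mol
From the 1:2 ratio, n(H2C2O4) in each aliquot = 1/2 × 1.83 × 10^-3 = 9.17 × 10^-4 mol
n(H2C2O4) in the whole flask = 9.17 × 10^-4 × 200.0/25.0 = 7.34 × 10^-3 mol
mass of H2C2O4 = 7.34 × 10^-3 × 90.03 = 0.661 g
% H2C2O4 = 0.661 / 1.24 × 100 = 53.3 %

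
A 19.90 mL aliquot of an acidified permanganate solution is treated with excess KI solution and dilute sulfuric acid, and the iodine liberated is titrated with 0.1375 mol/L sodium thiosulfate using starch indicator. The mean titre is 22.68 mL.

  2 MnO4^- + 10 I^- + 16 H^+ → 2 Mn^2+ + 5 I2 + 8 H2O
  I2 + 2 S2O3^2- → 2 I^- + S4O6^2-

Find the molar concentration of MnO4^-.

0.03134 mol/L

n(S2O3^2-) = 0.02268 × 0.1375 = 3.119 × 10^-3 mol
n(I2) = n(S2O3^2-)/2 = 1.559 × 10^-3 mol
From the 2:5 ratio, n(MnO4^-) in the aliquot = 2/5 × 1.559 × 10^-3 = 6.237 × 10^-4 mol
[MnO4^-] = 6.237 × 10^-4 / 0.01990 = 0.03134 mol/L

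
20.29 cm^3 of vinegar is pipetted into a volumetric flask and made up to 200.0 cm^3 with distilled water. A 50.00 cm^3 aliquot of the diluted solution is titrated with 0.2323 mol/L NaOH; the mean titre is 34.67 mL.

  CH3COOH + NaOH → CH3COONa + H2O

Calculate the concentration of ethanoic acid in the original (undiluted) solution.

1.588 mol/L

n(NaOH) = 0.03467 × 0.2323 = 8.054 × 10^-3 mol
n(CH3COOH) in the aliquot = 8.054 × 10^-3 mol (1:1 ratio)
[CH3COOH]_dilute = 8.054 × 10^-3 / 0.05000 = 0.1611 mol/L
Dilution factor = 200.0 / 20.29 = 9.857
[CH3COOH]_stock = 0.1611 × 9.857 = 1.588 mol/L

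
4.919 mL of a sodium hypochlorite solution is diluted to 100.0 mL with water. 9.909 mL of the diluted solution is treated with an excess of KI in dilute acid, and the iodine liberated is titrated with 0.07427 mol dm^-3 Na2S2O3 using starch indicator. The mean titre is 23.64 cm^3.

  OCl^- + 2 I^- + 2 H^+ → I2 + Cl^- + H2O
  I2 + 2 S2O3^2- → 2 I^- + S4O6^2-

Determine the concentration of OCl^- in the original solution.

n(S2O3^2-) = 0.02364 × 0.07427 = 1.756 × 10^-3 mol
n(I2) = n(S2O3^2-)/2 = 8.779 × 10^-4 mol
n(OCl^-) in the aliquot = 8.779 × 10^-4 mol (1:1 ratio)
[OCl^-]_dilute = 8.779 × 10^-4 / 0.009909 = 0.08859 mol/L
[OCl^-]_original = 0.08859 × 100.0/4.919 = 1.801 mol/L

1.801 mol/L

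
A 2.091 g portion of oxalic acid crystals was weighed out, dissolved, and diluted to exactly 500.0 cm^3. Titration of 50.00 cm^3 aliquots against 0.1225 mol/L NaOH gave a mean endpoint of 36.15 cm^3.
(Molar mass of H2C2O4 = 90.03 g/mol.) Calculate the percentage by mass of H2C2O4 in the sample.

95.33 %

H2C2O4 + 2 NaOH → Na2C2O4 + 2 H2O
n(NaOH) per titration = 0.03615 × 0.1225 = 4.428 × 10^-3 mol
From the 1:2 ratio, n(H2C2O4) in each aliquot = 1/2 × 4.428 × 10^-3 = 2.214 × 10^-3 mol
n(H2C2O4) in the whole flask = 2.214 × 10^-3 × 500.0/50.00 = 0.02214 mol
mass of H2C2O4 = 0.02214 × 90.03 = 1.993 g
% H2C2O4 = 1.993 / 2.091 × 100 = 95.33 %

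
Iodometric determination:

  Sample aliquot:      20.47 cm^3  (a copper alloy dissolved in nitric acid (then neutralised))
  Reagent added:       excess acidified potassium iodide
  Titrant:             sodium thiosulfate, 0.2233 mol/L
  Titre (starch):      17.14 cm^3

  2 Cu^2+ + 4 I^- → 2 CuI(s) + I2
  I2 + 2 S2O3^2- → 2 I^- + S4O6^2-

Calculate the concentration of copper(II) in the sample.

n(S2O3^2-) = 0.01714 × 0.2233 = 3.827 × 10^-3 mol
n(I2) = n(S2O3^2-)/2 = 1.914 × 10^-3 mol
From the 2:1 ratio, n(Cu2+) in the aliquot = 2/1 × 1.914 × 10^-3 = 3.827 × 10^-3 mol
[Cu2+] = 3.827 × 10^-3 / 0.02047 = 0.1870 mol/L

0.1870 mol/L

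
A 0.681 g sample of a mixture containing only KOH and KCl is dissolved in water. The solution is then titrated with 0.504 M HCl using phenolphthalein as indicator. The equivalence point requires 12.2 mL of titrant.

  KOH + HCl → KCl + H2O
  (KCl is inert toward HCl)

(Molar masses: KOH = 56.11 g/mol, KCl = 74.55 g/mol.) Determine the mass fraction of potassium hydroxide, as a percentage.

50.7 %

n(HCl) = 0.0122 × 0.504 = 6.15 × 10^-3 mol
Let x = n(KOH), y = n(KCl).
Titrant: 1x = 6.15 × 10^-3;  mass: 56.11x + 74.55y = 0.681
Solving, x = 6.15 × 10^-3 mol, y = 4.51 × 10^-3 mol
mass of KOH = 6.15 × 10^-3 × 56.11 = 0.345 g
% KOH = 0.345 / 0.681 × 100 = 50.7 %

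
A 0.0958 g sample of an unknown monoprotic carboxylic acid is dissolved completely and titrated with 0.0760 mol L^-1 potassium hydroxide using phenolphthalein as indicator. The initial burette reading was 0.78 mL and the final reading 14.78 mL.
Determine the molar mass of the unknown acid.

n(KOH) = 0.0140 L × 0.0760 mol/L = 1.06 × 10^-3 mol
n(HA) = 1.06 × 10^-3 mol (1:1 ratio)
M = m / n = 0.0958 g / 1.06 × 10^-3 mol = 90.0 g/mol

90.0 g/mol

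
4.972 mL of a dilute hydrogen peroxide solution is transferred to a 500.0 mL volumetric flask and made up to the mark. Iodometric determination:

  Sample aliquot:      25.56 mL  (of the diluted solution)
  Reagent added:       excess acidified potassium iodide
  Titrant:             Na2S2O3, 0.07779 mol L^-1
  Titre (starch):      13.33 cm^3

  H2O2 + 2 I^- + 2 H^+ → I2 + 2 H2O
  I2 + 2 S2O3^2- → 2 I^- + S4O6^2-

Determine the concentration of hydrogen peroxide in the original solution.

n(S2O3^2-) = 0.01333 × 0.07779 = 1.037 × 10^-3 mol
n(I2) = n(S2O3^2-)/2 = 5.185 × 10^-4 mol
n(H2O2) in the aliquot = 5.185 × 10^-4 mol (1:1 ratio)
[H2O2]_dilute = 5.185 × 10^-4 / 0.02556 = 0.02028 mol/L
[H2O2]_original = 0.02028 × 500.0/4.972 = 2.040 mol/L

2.040 mol/L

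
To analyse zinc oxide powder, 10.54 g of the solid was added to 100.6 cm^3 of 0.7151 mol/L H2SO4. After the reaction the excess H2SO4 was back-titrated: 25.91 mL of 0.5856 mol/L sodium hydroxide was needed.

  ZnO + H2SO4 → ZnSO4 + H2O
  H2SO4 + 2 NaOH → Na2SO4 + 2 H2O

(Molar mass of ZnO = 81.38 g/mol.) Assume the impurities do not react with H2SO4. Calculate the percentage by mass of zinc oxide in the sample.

n(H2SO4) added = 0.1006 × 0.7151 = 0.07194 mol
n(NaOH) used in back-titration = 0.02591 × 0.5856 = 0.01517 mol
From the 1:2 ratio, n(H2SO4) left over = 1/2 × 0.01517 = 7.586 × 10^-3 mol
n(H2SO4) consumed by analyte = 0.07194 − 7.586 × 10^-3 = 0.06435 mol
n(ZnO) = 0.06435 mol (1:1 ratio)
mass of ZnO = 0.06435 × 81.38 = 5.237 g
% ZnO = 5.237 / 10.54 × 100 = 49.69 %

49.69 %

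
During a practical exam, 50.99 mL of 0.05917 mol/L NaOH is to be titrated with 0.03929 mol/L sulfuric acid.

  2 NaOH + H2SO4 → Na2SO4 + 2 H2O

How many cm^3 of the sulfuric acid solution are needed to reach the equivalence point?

n(NaOH) = 0.05099 L × 0.05917 mol/L = 3.017 × 10^-3 mol
From the 1:2 stoichiometry, n(H2SO4) = 1/2 × 3.017 × 10^-3 = 1.509 × 10^-3 mol
V(H2SO4) = 1.509 × 10^-3 mol / 0.03929 mol/L = 0.03839 L = 38.39 mL

38.39 mL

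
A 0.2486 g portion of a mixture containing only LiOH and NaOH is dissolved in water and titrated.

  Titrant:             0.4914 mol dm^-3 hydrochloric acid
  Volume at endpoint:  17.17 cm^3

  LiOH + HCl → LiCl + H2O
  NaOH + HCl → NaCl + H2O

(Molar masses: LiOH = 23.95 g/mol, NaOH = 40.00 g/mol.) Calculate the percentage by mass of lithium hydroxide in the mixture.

53.36 %

n(HCl) = 0.01717 × 0.4914 = 8.437 × 10^-3 mol
Let x = n(LiOH), y = n(NaOH).
Titrant: 1x + 1y = 8.437 × 10^-3;  mass: 23.95x + 40.00y = 0.2486
Solving, x = 5.539 × 10^-3 mol, y = 2.899 × 10^-3 mol
mass of LiOH = 5.539 × 10^-3 × 23.95 = 0.1326 g
% LiOH = 0.1326 / 0.2486 × 100 = 53.36 %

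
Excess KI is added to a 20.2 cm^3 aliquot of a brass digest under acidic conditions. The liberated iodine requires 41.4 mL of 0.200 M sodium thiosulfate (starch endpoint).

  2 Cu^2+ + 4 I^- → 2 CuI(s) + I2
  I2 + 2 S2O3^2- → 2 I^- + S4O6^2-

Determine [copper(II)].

n(S2O3^2-) = 0.0414 × 0.200 = 8.28 × 10^-3 mol
n(I2) = n(S2O3^2-)/2 = 4.14 × 10^-3 mol
From the 2:1 ratio, n(Cu2+) in the aliquot = 2/1 × 4.14 × 10^-3 = 8.28 × 10^-3 mol
[Cu2+] = 8.28 × 10^-3 / 0.0202 = 0.410 mol/L

0.410 M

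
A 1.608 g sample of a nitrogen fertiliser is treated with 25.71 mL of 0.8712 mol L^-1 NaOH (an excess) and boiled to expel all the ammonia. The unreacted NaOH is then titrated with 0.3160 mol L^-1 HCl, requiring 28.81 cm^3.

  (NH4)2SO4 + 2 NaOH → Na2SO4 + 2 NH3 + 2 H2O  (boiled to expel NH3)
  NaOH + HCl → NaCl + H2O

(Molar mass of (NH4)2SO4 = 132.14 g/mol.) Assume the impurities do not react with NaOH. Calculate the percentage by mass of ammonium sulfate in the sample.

n(NaOH) added = 0.02571 × 0.8712 = 0.02240 mol
n(HCl) used in back-titration = 0.02881 × 0.3160 = 9.104 × 10^-3 mol
n(NaOH) left over = 9.104 × 10^-3 mol (1:1 ratio)
n(NaOH) consumed by analyte = 0.02240 − 9.104 × 10^-3 = 0.01329 mol
From the 1:2 ratio, n((NH4)2SO4) = 1/2 × 0.01329 = 6.647 × 10^-3 mol
mass of (NH4)2SO4 = 6.647 × 10^-3 × 132.14 = 0.8784 g
% (NH4)2SO4 = 0.8784 / 1.608 × 100 = 54.63 %

54.63 %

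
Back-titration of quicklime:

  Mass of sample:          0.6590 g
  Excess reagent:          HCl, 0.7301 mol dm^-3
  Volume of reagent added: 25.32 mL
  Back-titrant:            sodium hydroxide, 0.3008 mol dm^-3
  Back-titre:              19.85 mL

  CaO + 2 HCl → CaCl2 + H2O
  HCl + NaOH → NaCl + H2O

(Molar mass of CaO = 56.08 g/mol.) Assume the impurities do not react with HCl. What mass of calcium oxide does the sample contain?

0.3509 g

n(HCl) added = 0.02532 × 0.7301 = 0.01849 mol
n(NaOH) used in back-titration = 0.01985 × 0.3008 = 5.971 × 10^-3 mol
n(HCl) left over = 5.971 × 10^-3 mol (1:1 ratio)
n(HCl) consumed by analyte = 0.01849 − 5.971 × 10^-3 = 0.01252 mol
From the 1:2 ratio, n(CaO) = 1/2 × 0.01252 = 6.258 × 10^-3 mol
mass of CaO = 6.258 × 10^-3 × 56.08 = 0.3509 g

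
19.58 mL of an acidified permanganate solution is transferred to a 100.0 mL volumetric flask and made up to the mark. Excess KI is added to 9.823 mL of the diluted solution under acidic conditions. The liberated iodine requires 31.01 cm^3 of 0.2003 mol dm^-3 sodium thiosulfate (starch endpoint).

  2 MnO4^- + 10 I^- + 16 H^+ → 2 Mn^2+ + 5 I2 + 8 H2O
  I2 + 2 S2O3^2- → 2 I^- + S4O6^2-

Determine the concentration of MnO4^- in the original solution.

n(S2O3^2-) = 0.03101 × 0.2003 = 6.211 × 10^-3 mol
n(I2) = n(S2O3^2-)/2 = 3.106 × 10^-3 mol
From the 2:5 ratio, n(MnO4^-) in the aliquot = 2/5 × 3.106 × 10^-3 = 1.242 × 10^-3 mol
[MnO4^-]_dilute = 1.242 × 10^-3 / 0.009823 = 0.1265 mol/L
[MnO4^-]_original = 0.1265 × 100.0/19.58 = 0.6459 mol/L

0.6459 mol/L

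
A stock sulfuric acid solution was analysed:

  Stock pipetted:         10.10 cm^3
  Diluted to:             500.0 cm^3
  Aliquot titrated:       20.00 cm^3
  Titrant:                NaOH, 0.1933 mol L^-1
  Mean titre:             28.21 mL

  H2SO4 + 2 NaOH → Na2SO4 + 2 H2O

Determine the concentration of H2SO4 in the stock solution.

6.749 mol/L

n(NaOH) = 0.02821 × 0.1933 = 5.453 × 10^-3 mol
From the 1:2 ratio, n(H2SO4) in the aliquot = 1/2 × 5.453 × 10^-3 = 2.726 × 10^-3 mol
[H2SO4]_dilute = 2.726 × 10^-3 / 0.02000 = 0.1363 mol/L
Dilution factor = 500.0 / 10.10 = 49.50
[H2SO4]_stock = 0.1363 × 49.50 = 6.749 mol/L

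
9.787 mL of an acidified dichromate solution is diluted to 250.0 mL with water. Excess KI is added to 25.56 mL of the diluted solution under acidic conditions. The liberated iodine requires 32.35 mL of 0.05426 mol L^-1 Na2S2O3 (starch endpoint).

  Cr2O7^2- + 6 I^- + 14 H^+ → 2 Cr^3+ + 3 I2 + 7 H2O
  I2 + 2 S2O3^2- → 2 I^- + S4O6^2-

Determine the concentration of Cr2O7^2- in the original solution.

0.2924 mol/L

n(S2O3^2-) = 0.03235 × 0.05426 = 1.755 × 10^-3 mol
n(I2) = n(S2O3^2-)/2 = 8.777 × 10^-4 mol
From the 1:3 ratio, n(Cr2O7^2-) in the aliquot = 1/3 × 8.777 × 10^-4 = 2.926 × 10^-4 mol
[Cr2O7^2-]_dilute = 2.926 × 10^-4 / 0.02556 = 0.01145 mol/L
[Cr2O7^2-]_original = 0.01145 × 250.0/9.787 = 0.2924 mol/L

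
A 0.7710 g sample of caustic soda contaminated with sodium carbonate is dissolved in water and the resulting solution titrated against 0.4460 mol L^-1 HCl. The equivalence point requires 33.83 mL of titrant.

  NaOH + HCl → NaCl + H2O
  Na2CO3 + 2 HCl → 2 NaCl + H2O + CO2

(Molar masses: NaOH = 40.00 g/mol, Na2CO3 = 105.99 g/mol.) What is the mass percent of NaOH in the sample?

11.42 %

n(HCl) = 0.03383 × 0.4460 = 0.01509 mol
Let x = n(NaOH), y = n(Na2CO3).
Titrant: 1x + 2y = 0.01509;  mass: 40.00x + 105.99y = 0.7710
Solving, x = 2.201 × 10^-3 mol, y = 6.444 × 10^-3 mol
mass of NaOH = 2.201 × 10^-3 × 40.00 = 0.08803 g
% NaOH = 0.08803 / 0.7710 × 100 = 11.42 %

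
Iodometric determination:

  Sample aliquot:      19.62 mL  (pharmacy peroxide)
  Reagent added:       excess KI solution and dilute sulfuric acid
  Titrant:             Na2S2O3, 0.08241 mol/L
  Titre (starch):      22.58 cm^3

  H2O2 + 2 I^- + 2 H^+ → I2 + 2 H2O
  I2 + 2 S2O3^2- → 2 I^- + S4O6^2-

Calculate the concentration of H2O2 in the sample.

0.04742 mol/L

n(S2O3^2-) = 0.02258 × 0.08241 = 1.861 × 10^-3 mol
n(I2) = n(S2O3^2-)/2 = 9.304 × 10^-4 mol
n(H2O2) in the aliquot = 9.304 × 10^-4 mol (1:1 ratio)
[H2O2] = 9.304 × 10^-4 / 0.01962 = 0.04742 mol/L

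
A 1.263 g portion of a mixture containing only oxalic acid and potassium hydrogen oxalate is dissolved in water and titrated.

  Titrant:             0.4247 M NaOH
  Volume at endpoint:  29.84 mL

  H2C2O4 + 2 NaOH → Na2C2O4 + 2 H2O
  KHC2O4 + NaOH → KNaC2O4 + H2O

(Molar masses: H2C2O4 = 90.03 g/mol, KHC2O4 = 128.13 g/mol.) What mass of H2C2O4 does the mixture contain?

0.1954 g

n(NaOH) = 0.02984 × 0.4247 = 0.01267 mol
Let x = n(H2C2O4), y = n(KHC2O4).
Titrant: 2x + 1y = 0.01267;  mass: 90.03x + 128.13y = 1.263
Solving, x = 2.170 × 10^-3 mol, y = 8.332 × 10^-3 mol
mass of H2C2O4 = 2.170 × 10^-3 × 90.03 = 0.1954 g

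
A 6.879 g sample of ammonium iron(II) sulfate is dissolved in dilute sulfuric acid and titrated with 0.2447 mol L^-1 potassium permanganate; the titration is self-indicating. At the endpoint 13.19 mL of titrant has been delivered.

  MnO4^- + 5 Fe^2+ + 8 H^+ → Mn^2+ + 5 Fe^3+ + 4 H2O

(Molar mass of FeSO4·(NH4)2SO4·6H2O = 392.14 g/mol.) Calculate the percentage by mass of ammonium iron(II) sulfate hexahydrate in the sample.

n(KMnO4) = 0.01319 L × 0.2447 mol/L = 3.228 × 10^-3 mol
From the 5:1 ratio, n(FeSO4·(NH4)2SO4·6H2O) = 5/1 × 3.228 × 10^-3 = 0.01614 mol
mass of FeSO4·(NH4)2SO4·6H2O = 0.01614 × 392.14 g/mol = 6.328 g
% FeSO4·(NH4)2SO4·6H2O = 6.328 / 6.879 × 100 = 92.00 %

92.00 %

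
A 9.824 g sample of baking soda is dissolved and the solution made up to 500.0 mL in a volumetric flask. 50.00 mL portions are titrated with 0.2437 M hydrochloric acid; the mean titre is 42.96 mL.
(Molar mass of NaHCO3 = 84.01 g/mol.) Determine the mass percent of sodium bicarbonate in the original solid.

NaHCO3 + HCl → NaCl + H2O + CO2
n(HCl) per titration = 0.04296 × 0.2437 = 0.01047 mol
n(NaHCO3) in each aliquot = 0.01047 mol (1:1 ratio)
n(NaHCO3) in the whole flask = 0.01047 × 500.0/50.00 = 0.1047 mol
mass of NaHCO3 = 0.1047 × 84.01 = 8.795 g
% NaHCO3 = 8.795 / 9.824 × 100 = 89.53 %

89.53 %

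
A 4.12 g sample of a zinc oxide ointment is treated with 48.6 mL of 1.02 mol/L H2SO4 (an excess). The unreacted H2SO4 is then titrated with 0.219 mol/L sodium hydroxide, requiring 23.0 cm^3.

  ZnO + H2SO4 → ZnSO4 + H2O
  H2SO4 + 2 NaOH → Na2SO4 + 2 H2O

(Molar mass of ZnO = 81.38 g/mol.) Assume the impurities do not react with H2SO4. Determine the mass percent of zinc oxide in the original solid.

n(H2SO4) added = 0.0486 × 1.02 = 0.0496 mol
n(NaOH) used in back-titration = 0.0230 × 0.219 = 5.04 × 10^-3 mol
From the 1:2 ratio, n(H2SO4) left over = 1/2 × 5.04 × 10^-3 = 2.52 × 10^-3 mol
n(H2SO4) consumed by analyte = 0.0496 − 2.52 × 10^-3 = 0.0471 mol
n(ZnO) = 0.0471 mol (1:1 ratio)
mass of ZnO = 0.0471 × 81.38 = 3.83 g
% ZnO = 3.83 / 4.12 × 100 = 92.9 %

92.9 %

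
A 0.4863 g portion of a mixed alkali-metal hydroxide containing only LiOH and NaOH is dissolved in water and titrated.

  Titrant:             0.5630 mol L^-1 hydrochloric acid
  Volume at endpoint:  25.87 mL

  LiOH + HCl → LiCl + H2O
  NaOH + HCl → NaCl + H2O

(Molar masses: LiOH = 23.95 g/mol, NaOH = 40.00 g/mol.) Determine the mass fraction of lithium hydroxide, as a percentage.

29.55 %

n(HCl) = 0.02587 × 0.5630 = 0.01456 mol
Let x = n(LiOH), y = n(NaOH).
Titrant: 1x + 1y = 0.01456;  mass: 23.95x + 40.00y = 0.4863
Solving, x = 6.000 × 10^-3 mol, y = 8.565 × 10^-3 mol
mass of LiOH = 6.000 × 10^-3 × 23.95 = 0.1437 g
% LiOH = 0.1437 / 0.4863 × 100 = 29.55 %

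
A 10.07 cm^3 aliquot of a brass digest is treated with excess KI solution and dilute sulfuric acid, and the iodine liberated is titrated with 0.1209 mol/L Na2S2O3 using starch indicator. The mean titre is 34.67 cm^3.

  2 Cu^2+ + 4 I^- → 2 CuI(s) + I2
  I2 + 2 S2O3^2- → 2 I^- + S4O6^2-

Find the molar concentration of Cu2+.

0.4162 mol/L

n(S2O3^2-) = 0.03467 × 0.1209 = 4.192 × 10^-3 mol
n(I2) = n(S2O3^2-)/2 = 2.096 × 10^-3 mol
From the 2:1 ratio, n(Cu2+) in the aliquot = 2/1 × 2.096 × 10^-3 = 4.192 × 10^-3 mol
[Cu2+] = 4.192 × 10^-3 / 0.01007 = 0.4162 mol/L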